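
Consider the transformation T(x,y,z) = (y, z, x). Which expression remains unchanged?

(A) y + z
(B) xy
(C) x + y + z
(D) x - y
C

Apply T(x,y,z) = (y, z, x) to each option, i.e. replace (x, y, z) by the transformed coordinates.
Substitute the transformed coordinates into each option and compare with the original:
(A) y + z  ->  (z) + (x) = x + z   [differs from y + z: not invariant]
(B) xy  ->  (y)(z) = yz   [differs from xy: not invariant]
(C) x + y + z  ->  (y) + (z) + (x) = x + y + z   [equals x + y + z: invariant]
(D) x - y  ->  (y) - (z) = y - z   [differs from x - y: not invariant]

Only option (C), x + y + z, is unchanged by the transformation.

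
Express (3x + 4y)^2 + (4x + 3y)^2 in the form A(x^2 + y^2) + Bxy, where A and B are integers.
25(x^2 + y^2) + 48xy

Expanding: (3x + 4y)^2 = 9x^2 + 24xy + 16y^2
(4x + 3y)^2 = 16x^2 + 24xy + 9y^2
Sum = (9+16)(x^2+y^2) + 48xy = 25(x^2 + y^2) + 48xy
This is symmetric in x and y.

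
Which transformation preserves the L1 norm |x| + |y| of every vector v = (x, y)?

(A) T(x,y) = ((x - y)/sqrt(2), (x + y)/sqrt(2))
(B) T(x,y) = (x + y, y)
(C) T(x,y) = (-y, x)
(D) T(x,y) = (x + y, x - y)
C

A transformation preserves a norm if ||T(v)|| = ||v|| for every v; a single vector where the norm changes rules an option out.

(A) T(x,y) = ((x - y)/sqrt(2), (x + y)/sqrt(2)): v = (1, 0) has norm |1| + |0| = 1, but T(v) = (sqrt(2)/2, sqrt(2)/2) has norm sqrt(2) -- not preserved.
(B) T(x,y) = (x + y, y): v = (0, 1) has norm |0| + |1| = 1, but T(v) = (1, 1) has norm 2 -- not preserved.
(C) T(x,y) = (-y, x): preserves the norm -- it only permutes the coordinates and/or flips signs, which leaves |x| + |y| unchanged.
(D) T(x,y) = (x + y, x - y): v = (1, 0) has norm |1| + |0| = 1, but T(v) = (1, 1) has norm 2 -- not preserved.

Therefore the answer is (C).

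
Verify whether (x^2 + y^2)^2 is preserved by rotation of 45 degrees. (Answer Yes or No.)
Yes

Applying rotation by 45 degrees: x' = x*cos(45 degrees) - y*sin(45 degrees) = sqrt(2)x/2 - sqrt(2)y/2, y' = x*sin(45 degrees) + y*cos(45 degrees) = sqrt(2)x/2 + sqrt(2)y/2

Substituting into (x^2 + y^2)^2:
((sqrt(2)x/2 - sqrt(2)y/2)^2 + (sqrt(2)x/2 + sqrt(2)y/2)^2)^2
= x^4 + 2x^2y^2 + y^4 = (x^2 + y^2)^2

This equals the original expression (x^2 + y^2)^2, so it IS invariant.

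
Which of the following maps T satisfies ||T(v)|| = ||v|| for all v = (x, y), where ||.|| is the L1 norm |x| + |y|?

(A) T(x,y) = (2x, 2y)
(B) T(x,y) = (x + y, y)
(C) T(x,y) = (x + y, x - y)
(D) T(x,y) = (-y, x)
D

A transformation preserves a norm if ||T(v)|| = ||v|| for every v; a single vector where the norm changes rules an option out.

(A) T(x,y) = (2x, 2y): v = (1, 0) has norm |1| + |0| = 1, but T(v) = (2, 0) has norm 2 -- not preserved.
(B) T(x,y) = (x + y, y): v = (0, 1) has norm |0| + |1| = 1, but T(v) = (1, 1) has norm 2 -- not preserved.
(C) T(x,y) = (x + y, x - y): v = (1, 0) has norm |1| + |0| = 1, but T(v) = (1, 1) has norm 2 -- not preserved.
(D) T(x,y) = (-y, x): preserves the norm -- it only permutes the coordinates and/or flips signs, which leaves |x| + |y| unchanged.

Therefore the answer is (D).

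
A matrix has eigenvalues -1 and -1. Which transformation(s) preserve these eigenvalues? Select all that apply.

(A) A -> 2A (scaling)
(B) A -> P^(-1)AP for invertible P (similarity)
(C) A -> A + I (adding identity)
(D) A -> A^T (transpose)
B and D

Eigenvalues are preserved by:
1. Similarity transformations: A -> P^(-1)AP (same characteristic polynomial)
2. Transpose: A^T has the same eigenvalues as A

Eigenvalues are NOT preserved by:
- Adding identity: eigenvalues become -1+1, -1+1
- Scaling: eigenvalues become -2, -2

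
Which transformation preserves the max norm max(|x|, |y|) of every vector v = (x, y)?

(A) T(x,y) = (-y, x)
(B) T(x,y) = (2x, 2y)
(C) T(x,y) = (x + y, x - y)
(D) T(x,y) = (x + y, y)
A

A transformation preserves a norm if ||T(v)|| = ||v|| for every v; a single vector where the norm changes rules an option out.

(A) T(x,y) = (-y, x): preserves the norm -- it only permutes the coordinates and/or flips signs, which leaves max(|x|, |y|) unchanged.
(B) T(x,y) = (2x, 2y): v = (1, 0) has norm max(|1|, |0|) = 1, but T(v) = (2, 0) has norm 2 -- not preserved.
(C) T(x,y) = (x + y, x - y): v = (1, 1) has norm max(|1|, |1|) = 1, but T(v) = (2, 0) has norm 2 -- not preserved.
(D) T(x,y) = (x + y, y): v = (1, 1) has norm max(|1|, |1|) = 1, but T(v) = (2, 1) has norm 2 -- not preserved.

Therefore the answer is (A).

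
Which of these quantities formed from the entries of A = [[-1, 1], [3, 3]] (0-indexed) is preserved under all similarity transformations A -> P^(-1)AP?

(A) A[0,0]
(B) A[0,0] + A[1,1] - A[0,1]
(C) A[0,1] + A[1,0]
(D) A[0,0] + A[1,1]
D

A[0,0] + A[1,1] is the trace of A. By the cyclic property of the trace, tr(P^(-1)AP) = tr(APP^(-1)) = tr(A), so it is the same for every matrix similar to A.

The other combinations are not similarity invariants. For example, take P = [[2, 1], [1, 1]] (det P = 1), so P^(-1) = [[1, -1], [-1, 2]] and
B = P^(-1)AP = [[-10, -6], [19, 12]].
Evaluating each option on A and on B:
(A) A[0,0]: -1 for A, -10 for B -> changes
(B) A[0,0] + A[1,1] - A[0,1]: 1 for A, 8 for B -> changes
(C) A[0,1] + A[1,0]: 4 for A, 13 for B -> changes
(D) A[0,0] + A[1,1]: 2 for A, 2 for B -> unchanged

Only (D) A[0,0] + A[1,1] = 2 survives (and it does so for every P, not just this one), so it is the invariant.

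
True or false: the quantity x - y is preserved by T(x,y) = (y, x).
False

Substitute T(x,y) = (y, x) into the expression and compare with the original.

Original: x - y
After applying T: (y) - (x) = -x + y

This differs from the original x - y (difference: -2x + 2y), so the expression is NOT invariant.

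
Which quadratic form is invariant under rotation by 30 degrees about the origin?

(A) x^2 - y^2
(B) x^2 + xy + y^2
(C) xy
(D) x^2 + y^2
D

Rotation by 30 degrees sends (x, y) to (sqrt(3)x/2 - y/2, x/2 + sqrt(3)y/2).
Substitute the transformed coordinates into each option and compare with the original:
(A) x^2 - y^2  ->  (sqrt(3)x/2 - y/2)^2 - (x/2 + sqrt(3)y/2)^2 = x^2/2 - sqrt(3)xy - y^2/2   [differs from x^2 - y^2: not invariant]
(B) x^2 + xy + y^2  ->  (sqrt(3)x/2 - y/2)^2 + (sqrt(3)x/2 - y/2)(x/2 + sqrt(3)y/2) + (x/2 + sqrt(3)y/2)^2 = sqrt(3)x^2/4 + x^2 + xy/2 - sqrt(3)y^2/4 + y^2   [differs from x^2 + xy + y^2: not invariant]
(C) xy  ->  (sqrt(3)x/2 - y/2)(x/2 + sqrt(3)y/2) = sqrt(3)x^2/4 + xy/2 - sqrt(3)y^2/4   [differs from xy: not invariant]
(D) x^2 + y^2  ->  (sqrt(3)x/2 - y/2)^2 + (x/2 + sqrt(3)y/2)^2 = x^2 + y^2   [equals x^2 + y^2: invariant]

Only option (D), x^2 + y^2, is unchanged by the transformation.
x^2 + y^2 is the squared distance from the origin, which rotations preserve.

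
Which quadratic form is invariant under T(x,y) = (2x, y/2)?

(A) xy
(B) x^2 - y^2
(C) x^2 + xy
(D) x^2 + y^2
A

T multiplies x by 2 and divides y by 2.
Substitute the transformed coordinates into each option and compare with the original:
(A) xy  ->  (2x)(y/2) = xy   [equals xy: invariant]
(B) x^2 - y^2  ->  (2x)^2 - (y/2)^2 = 4x^2 - y^2/4   [differs from x^2 - y^2: not invariant]
(C) x^2 + xy  ->  (2x)^2 + (2x)(y/2) = 4x^2 + xy   [differs from x^2 + xy: not invariant]
(D) x^2 + y^2  ->  (2x)^2 + (y/2)^2 = 4x^2 + y^2/4   [differs from x^2 + y^2: not invariant]

Only option (A), xy, is unchanged by the transformation.
The factors 2 and 1/2 cancel only in the pure product xy.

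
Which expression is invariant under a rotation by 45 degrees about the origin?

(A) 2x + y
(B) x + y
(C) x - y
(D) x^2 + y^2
D

A rotation by 45 degrees sends (x, y) to (sqrt(2)x/2 - sqrt(2)y/2, sqrt(2)x/2 + sqrt(2)y/2).
Substitute the transformed coordinates into each option and compare with the original:
(A) 2x + y  ->  2(sqrt(2)x/2 - sqrt(2)y/2) + (sqrt(2)x/2 + sqrt(2)y/2) = 3sqrt(2)x/2 - sqrt(2)y/2   [differs from 2x + y: not invariant]
(B) x + y  ->  (sqrt(2)x/2 - sqrt(2)y/2) + (sqrt(2)x/2 + sqrt(2)y/2) = sqrt(2)x   [differs from x + y: not invariant]
(C) x - y  ->  (sqrt(2)x/2 - sqrt(2)y/2) - (sqrt(2)x/2 + sqrt(2)y/2) = -sqrt(2)y   [differs from x - y: not invariant]
(D) x^2 + y^2  ->  (sqrt(2)x/2 - sqrt(2)y/2)^2 + (sqrt(2)x/2 + sqrt(2)y/2)^2 = x^2 + y^2   [equals x^2 + y^2: invariant]

Only option (D), x^2 + y^2, is unchanged by the transformation.
Geometrically, x^2 + y^2 is the squared distance from the origin, which every rotation about the origin preserves.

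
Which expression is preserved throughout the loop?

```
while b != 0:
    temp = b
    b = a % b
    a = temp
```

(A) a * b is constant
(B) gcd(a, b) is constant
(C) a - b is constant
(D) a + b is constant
B

A loop invariant must hold before the first iteration and be re-established by every execution of the body.

(B) gcd(a, b) is constant: One iteration replaces (a, b) by (b, a mod b). Since a mod b = a - q*b for an integer q, any common divisor of a and b divides b and a mod b, and conversely; hence gcd(b, a mod b) = gcd(a, b). For instance (19, 8) -> (8, 3) keeps gcd = 1. At exit b = 0 and a = gcd of the original inputs.

The other options fail:
(A) a * b is constant: e.g. (a, b) = (19, 8) -> (8, 3): the product goes from 152 to 24.
(C) a - b is constant: e.g. (a, b) = (19, 8) -> (8, 3): the difference goes from 11 to 5.
(D) a + b is constant: e.g. (a, b) = (19, 8) -> (8, 3): the sum goes from 27 to 11.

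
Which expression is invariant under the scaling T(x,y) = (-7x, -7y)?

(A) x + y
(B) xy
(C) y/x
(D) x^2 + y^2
C

Under the uniform scaling T(x,y) = (-7x, -7y):
Substitute the transformed coordinates into each option and compare with the original:
(A) x + y  ->  (-7x) + (-7y) = -7x - 7y   [differs from x + y: not invariant]
(B) xy  ->  (-7x)(-7y) = 49xy   [differs from xy: not invariant]
(C) y/x  ->  (-7y)/(-7x) = y/x   [equals y/x: invariant]
(D) x^2 + y^2  ->  (-7x)^2 + (-7y)^2 = 49x^2 + 49y^2   [differs from x^2 + y^2: not invariant]

Only option (C), y/x, is unchanged by the transformation.
The common factor -7 cancels in a ratio of coordinates, while sums, products and sums of squares pick up factors of -7 or 49.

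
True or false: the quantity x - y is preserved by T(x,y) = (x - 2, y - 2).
True

Substitute T(x,y) = (x - 2, y - 2) into the expression and compare with the original.

Original: x - y
After applying T: (x - 2) - (y - 2) = x - y

This is identical to the original x - y, so the expression is invariant.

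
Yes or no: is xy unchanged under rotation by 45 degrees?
No

Applying rotation by 45 degrees: x' = x*cos(45 degrees) - y*sin(45 degrees) = sqrt(2)x/2 - sqrt(2)y/2, y' = x*sin(45 degrees) + y*cos(45 degrees) = sqrt(2)x/2 + sqrt(2)y/2

Substituting into xy:
(sqrt(2)x/2 - sqrt(2)y/2)(sqrt(2)x/2 + sqrt(2)y/2)
= x^2/2 - y^2/2

This differs from the original expression xy, so it is NOT invariant.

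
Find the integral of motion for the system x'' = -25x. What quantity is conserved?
E = (x')^2 + 25x^2

Multiply the equation by x':
x' * x'' = -25x * x'
The left side is d/dt[(x')^2/2] and the right side is d/dt[-25x^2/2], so
d/dt[(x')^2/2 + 25x^2/2] = 0, i.e. (x')^2/2 + 25x^2/2 = constant.
Multiplying by 2, the integral of motion is E = (x')^2 + 25x^2.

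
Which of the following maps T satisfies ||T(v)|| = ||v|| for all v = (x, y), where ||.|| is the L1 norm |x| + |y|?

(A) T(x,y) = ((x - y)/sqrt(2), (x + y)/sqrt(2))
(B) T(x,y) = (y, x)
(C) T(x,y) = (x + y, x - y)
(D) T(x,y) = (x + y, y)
B

A transformation preserves a norm if ||T(v)|| = ||v|| for every v; a single vector where the norm changes rules an option out.

(A) T(x,y) = ((x - y)/sqrt(2), (x + y)/sqrt(2)): v = (1, 0) has norm |1| + |0| = 1, but T(v) = (sqrt(2)/2, sqrt(2)/2) has norm sqrt(2) -- not preserved.
(B) T(x,y) = (y, x): preserves the norm -- it only permutes the coordinates and/or flips signs, which leaves |x| + |y| unchanged.
(C) T(x,y) = (x + y, x - y): v = (1, 0) has norm |1| + |0| = 1, but T(v) = (1, 1) has norm 2 -- not preserved.
(D) T(x,y) = (x + y, y): v = (0, 1) has norm |0| + |1| = 1, but T(v) = (1, 1) has norm 2 -- not preserved.

Therefore the answer is (B).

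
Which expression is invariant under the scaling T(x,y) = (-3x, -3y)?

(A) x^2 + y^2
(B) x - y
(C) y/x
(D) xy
C

Under the uniform scaling T(x,y) = (-3x, -3y):
Substitute the transformed coordinates into each option and compare with the original:
(A) x^2 + y^2  ->  (-3x)^2 + (-3y)^2 = 9x^2 + 9y^2   [differs from x^2 + y^2: not invariant]
(B) x - y  ->  (-3x) - (-3y) = -3x + 3y   [differs from x - y: not invariant]
(C) y/x  ->  (-3y)/(-3x) = y/x   [equals y/x: invariant]
(D) xy  ->  (-3x)(-3y) = 9xy   [differs from xy: not invariant]

Only option (C), y/x, is unchanged by the transformation.
The common factor -3 cancels in a ratio of coordinates, while sums, products and sums of squares pick up factors of -3 or 9.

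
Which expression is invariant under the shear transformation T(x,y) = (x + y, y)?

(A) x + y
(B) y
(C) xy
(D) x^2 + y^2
B

Under the shear T(x,y) = (x + y, y):
Substitute the transformed coordinates into each option and compare with the original:
(A) x + y  ->  (x + y) + (y) = x + 2y   [differs from x + y: not invariant]
(B) y  ->  (y) = y   [equals y: invariant]
(C) xy  ->  (x + y)(y) = xy + y^2   [differs from xy: not invariant]
(D) x^2 + y^2  ->  (x + y)^2 + (y)^2 = x^2 + 2xy + 2y^2   [differs from x^2 + y^2: not invariant]

Only option (B), y, is unchanged by the transformation.
A horizontal shear moves points parallel to the x-axis, so the y-coordinate (and any function of y alone) is unchanged.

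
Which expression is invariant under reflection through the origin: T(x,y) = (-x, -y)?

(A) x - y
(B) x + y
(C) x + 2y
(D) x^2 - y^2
D

The map is reflection through the origin: T(x,y) = (-x, -y).
Substitute the transformed coordinates into each option and compare with the original:
(A) x - y  ->  (-x) - (-y) = -x + y   [differs from x - y: not invariant]
(B) x + y  ->  (-x) + (-y) = -x - y   [differs from x + y: not invariant]
(C) x + 2y  ->  (-x) + 2(-y) = -x - 2y   [differs from x + 2y: not invariant]
(D) x^2 - y^2  ->  (-x)^2 - (-y)^2 = x^2 - y^2   [equals x^2 - y^2: invariant]

Only option (D), x^2 - y^2, is unchanged by the transformation.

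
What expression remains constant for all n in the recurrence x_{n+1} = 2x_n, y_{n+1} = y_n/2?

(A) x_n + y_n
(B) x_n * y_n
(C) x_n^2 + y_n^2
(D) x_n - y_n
B

For the recurrence x_{n+1} = 2x_n, y_{n+1} = y_n/2:

x_{n+1} * y_{n+1} = (2x_n) * (y_n/2) = x_n * y_n
The product is conserved.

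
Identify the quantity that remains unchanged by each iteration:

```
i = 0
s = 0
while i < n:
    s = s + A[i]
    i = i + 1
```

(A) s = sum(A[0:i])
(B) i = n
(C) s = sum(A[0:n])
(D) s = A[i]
A

A loop invariant must hold before the first iteration and be re-established by every execution of the body.

(A) s = sum(A[0:i]): Initially i = 0 and s = 0 = sum of the empty slice A[0:0]. If s = sum(A[0:i]) holds at the top of an iteration, the body sets s to sum(A[0:i]) + A[i] = sum(A[0:i+1]) and then i to i+1, so s = sum(A[0:i]) holds again. At exit i = n, giving s = sum(A[0:n]).

The other options fail:
(B) i = n: false initially (i = 0); it is the exit condition, not an invariant.
(C) s = sum(A[0:n]): false before the loop (s = 0, not the full sum) -- it only becomes true at exit.
(D) s = A[i]: after the first iteration s = A[0] but i = 1, so s = A[i] compares s with the wrong element (and fails in general).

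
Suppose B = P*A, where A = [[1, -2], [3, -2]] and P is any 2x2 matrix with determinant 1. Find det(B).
4

By the multiplicative property of determinants, det(B) = det(P*A) = det(P) * det(A) = det(A),
so the determinant is invariant under multiplication by any determinant-1 matrix; we just need det(A).

det(A) = (1)(-2) - (-2)(3) = -2 - (-6) = 4

Therefore det(B) = 1 * 4 = 4.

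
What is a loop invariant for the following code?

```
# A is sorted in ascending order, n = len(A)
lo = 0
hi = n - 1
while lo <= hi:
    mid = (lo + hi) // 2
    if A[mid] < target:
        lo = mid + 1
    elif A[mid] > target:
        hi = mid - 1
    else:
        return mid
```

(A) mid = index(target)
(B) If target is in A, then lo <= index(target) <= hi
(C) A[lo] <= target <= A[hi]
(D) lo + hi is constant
B

A loop invariant must hold before the first iteration and be re-established by every execution of the body.

(B) If target is in A, then lo <= index(target) <= hi: Before the loop [lo, hi] = [0, n-1] covers every index. When A[mid] < target, sortedness puts target strictly to the right of mid, so setting lo = mid + 1 keeps index(target) in [lo, hi]; symmetrically for hi = mid - 1. Hence 'if target is in A then lo <= index(target) <= hi' holds after every iteration, and when lo > hi it proves target is absent.

The other options fail:
(A) mid = index(target): mid is just the current probe; it equals index(target) only on the iteration that returns.
(C) A[lo] <= target <= A[hi]: fails when target is not in A (e.g. target < A[0] already violates it before the loop), so it is not maintained in general.
(D) lo + hi is constant: each iteration moves exactly one of lo, hi, so lo + hi changes (e.g. 0 + (n-1) becomes (mid+1) + (n-1)).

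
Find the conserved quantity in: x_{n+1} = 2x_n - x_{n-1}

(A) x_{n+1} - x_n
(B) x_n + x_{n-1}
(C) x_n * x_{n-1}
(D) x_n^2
A

For the recurrence x_{n+1} = 2x_n - x_{n-1}:

If x_{n+1} = 2x_n - x_{n-1}, then:
x_{n+1} - x_n = x_n - x_{n-1}
The first difference is constant throughout the sequence.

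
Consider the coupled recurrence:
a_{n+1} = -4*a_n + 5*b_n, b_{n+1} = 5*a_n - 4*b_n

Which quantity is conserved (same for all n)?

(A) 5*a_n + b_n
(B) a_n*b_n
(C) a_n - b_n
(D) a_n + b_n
D

Replace a_n by a_{n+1} = -4*a_n + 5*b_n and b_n by b_{n+1} = 5*a_n - 4*b_n in each option and simplify:
(A) 5*a_n + b_n  ->  5*(-4*a_n + 5*b_n) + (5*a_n - 4*b_n) = -15*a_n + 21*b_n   [not conserved]
(B) a_n*b_n  ->  (-4*a_n + 5*b_n)*(5*a_n - 4*b_n) = -20*a_n^2 + 41*a_n*b_n - 20*b_n^2   [not conserved]
(C) a_n - b_n  ->  (-4*a_n + 5*b_n) - (5*a_n - 4*b_n) = -9*a_n + 9*b_n   [not conserved]
(D) a_n + b_n  ->  (-4*a_n + 5*b_n) + (5*a_n - 4*b_n) = a_n + b_n   [conserved]

Only (D) a_n + b_n returns to itself after one step, so it is the conserved quantity.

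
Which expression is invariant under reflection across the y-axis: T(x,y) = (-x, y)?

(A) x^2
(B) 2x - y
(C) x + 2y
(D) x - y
A

The map is reflection across the y-axis: T(x,y) = (-x, y).
Substitute the transformed coordinates into each option and compare with the original:
(A) x^2  ->  (-x)^2 = x^2   [equals x^2: invariant]
(B) 2x - y  ->  2(-x) - (y) = -2x - y   [differs from 2x - y: not invariant]
(C) x + 2y  ->  (-x) + 2(y) = -x + 2y   [differs from x + 2y: not invariant]
(D) x - y  ->  (-x) - (y) = -x - y   [differs from x - y: not invariant]

Only option (A), x^2, is unchanged by the transformation.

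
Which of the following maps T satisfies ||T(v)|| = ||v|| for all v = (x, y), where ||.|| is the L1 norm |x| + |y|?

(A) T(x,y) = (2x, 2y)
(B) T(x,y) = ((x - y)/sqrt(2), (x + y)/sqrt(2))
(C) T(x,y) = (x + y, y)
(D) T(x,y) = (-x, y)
D

A transformation preserves a norm if ||T(v)|| = ||v|| for every v; a single vector where the norm changes rules an option out.

(A) T(x,y) = (2x, 2y): v = (1, 0) has norm |1| + |0| = 1, but T(v) = (2, 0) has norm 2 -- not preserved.
(B) T(x,y) = ((x - y)/sqrt(2), (x + y)/sqrt(2)): v = (1, 0) has norm |1| + |0| = 1, but T(v) = (sqrt(2)/2, sqrt(2)/2) has norm sqrt(2) -- not preserved.
(C) T(x,y) = (x + y, y): v = (0, 1) has norm |0| + |1| = 1, but T(v) = (1, 1) has norm 2 -- not preserved.
(D) T(x,y) = (-x, y): preserves the norm -- it only permutes the coordinates and/or flips signs, which leaves |x| + |y| unchanged.

Therefore the answer is (D).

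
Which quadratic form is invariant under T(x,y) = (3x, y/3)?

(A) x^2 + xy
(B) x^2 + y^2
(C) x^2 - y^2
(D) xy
D

T multiplies x by 3 and divides y by 3.
Substitute the transformed coordinates into each option and compare with the original:
(A) x^2 + xy  ->  (3x)^2 + (3x)(y/3) = 9x^2 + xy   [differs from x^2 + xy: not invariant]
(B) x^2 + y^2  ->  (3x)^2 + (y/3)^2 = 9x^2 + y^2/9   [differs from x^2 + y^2: not invariant]
(C) x^2 - y^2  ->  (3x)^2 - (y/3)^2 = 9x^2 - y^2/9   [differs from x^2 - y^2: not invariant]
(D) xy  ->  (3x)(y/3) = xy   [equals xy: invariant]

Only option (D), xy, is unchanged by the transformation.
The factors 3 and 1/3 cancel only in the pure product xy.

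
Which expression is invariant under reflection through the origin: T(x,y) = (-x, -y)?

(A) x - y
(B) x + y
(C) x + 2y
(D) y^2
D

The map is reflection through the origin: T(x,y) = (-x, -y).
Substitute the transformed coordinates into each option and compare with the original:
(A) x - y  ->  (-x) - (-y) = -x + y   [differs from x - y: not invariant]
(B) x + y  ->  (-x) + (-y) = -x - y   [differs from x + y: not invariant]
(C) x + 2y  ->  (-x) + 2(-y) = -x - 2y   [differs from x + 2y: not invariant]
(D) y^2  ->  (-y)^2 = y^2   [equals y^2: invariant]

Only option (D), y^2, is unchanged by the transformation.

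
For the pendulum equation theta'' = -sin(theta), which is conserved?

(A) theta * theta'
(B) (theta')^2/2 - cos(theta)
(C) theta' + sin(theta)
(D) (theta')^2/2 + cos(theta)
B

A first integral I satisfies dI/dt = 0 along every solution. Differentiate each option and use the equation of motion:
(A) d/dt[theta * theta'] = (theta')^2 + theta theta'' = (theta')^2 - theta sin(theta), not identically 0
(B) d/dt[(theta')^2/2 - cos(theta)] = theta' theta'' + sin(theta) theta' = theta'(-sin(theta)) + theta' sin(theta) = 0
(C) d/dt[theta' + sin(theta)] = theta'' + cos(theta) theta' = -sin(theta) + theta' cos(theta), not identically 0
(D) d/dt[(theta')^2/2 + cos(theta)] = theta' theta'' - sin(theta) theta' = -2 theta' sin(theta), not identically 0

Only (B) has zero time-derivative. This is the total energy: kinetic (theta')^2/2 plus potential -cos(theta).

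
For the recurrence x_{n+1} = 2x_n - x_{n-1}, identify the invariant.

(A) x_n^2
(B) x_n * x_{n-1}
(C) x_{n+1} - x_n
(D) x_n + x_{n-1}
C

For the recurrence x_{n+1} = 2x_n - x_{n-1}:

If x_{n+1} = 2x_n - x_{n-1}, then:
x_{n+1} - x_n = x_n - x_{n-1}
The first difference is constant throughout the sequence.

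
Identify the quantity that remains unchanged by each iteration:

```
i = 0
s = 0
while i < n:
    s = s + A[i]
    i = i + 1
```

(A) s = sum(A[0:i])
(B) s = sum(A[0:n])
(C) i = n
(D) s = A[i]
A

A loop invariant must hold before the first iteration and be re-established by every execution of the body.

(A) s = sum(A[0:i]): Initially i = 0 and s = 0 = sum of the empty slice A[0:0]. If s = sum(A[0:i]) holds at the top of an iteration, the body sets s to sum(A[0:i]) + A[i] = sum(A[0:i+1]) and then i to i+1, so s = sum(A[0:i]) holds again. At exit i = n, giving s = sum(A[0:n]).

The other options fail:
(B) s = sum(A[0:n]): false before the loop (s = 0, not the full sum) -- it only becomes true at exit.
(C) i = n: false initially (i = 0); it is the exit condition, not an invariant.
(D) s = A[i]: after the first iteration s = A[0] but i = 1, so s = A[i] compares s with the wrong element (and fails in general).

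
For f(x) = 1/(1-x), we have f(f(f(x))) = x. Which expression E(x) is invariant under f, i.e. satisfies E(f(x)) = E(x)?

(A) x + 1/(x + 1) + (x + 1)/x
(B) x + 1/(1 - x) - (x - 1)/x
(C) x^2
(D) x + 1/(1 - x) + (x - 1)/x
D

Replace x by f(x) = 1/(1 - x) in each option and simplify. As a quick numerical cross-check, also compare E(4) with E(f(4)) = E(-1/3).

(A) x + 1/(x + 1) + (x + 1)/x  ->  (1/(1 - x)) + 1/((1/(1 - x)) + 1) + ((1/(1 - x)) + 1)/(1/(1 - x)) = (-x^3 + 6x^2 - 11x + 7)/(x^2 - 3x + 2); check: E(4) = 109/20 but E(-1/3) = -5/6.   [not invariant]
(B) x + 1/(1 - x) - (x - 1)/x  ->  (1/(1 - x)) + 1/(1 - (1/(1 - x))) - ((1/(1 - x)) - 1)/(1/(1 - x)) = (x^2(1 - x) - x + (x - 1)^2)/(x(x - 1)); check: E(4) = 35/12 but E(-1/3) = -43/12.   [not invariant]
(C) x^2  ->  (1/(1 - x))^2 = (x - 1)^(-2); check: E(4) = 16 but E(-1/3) = 1/9.   [not invariant]
(D) x + 1/(1 - x) + (x - 1)/x  ->  (1/(1 - x)) + 1/(1 - (1/(1 - x))) + ((1/(1 - x)) - 1)/(1/(1 - x)), which simplifies back to x + 1/(1 - x) + (x - 1)/x; check: E(4) = 53/12, E(-1/3) = 53/12.   [invariant]

Only (D) is unchanged. Indeed f(f(x)) = 1/(1 - 1/(1-x)) = (1-x)/(-x) = (x-1)/x, so E(x) = x + f(x) + f(f(x)) is the sum over the whole 3-cycle; applying f just permutes the three terms cyclically (x -> f(x) -> f(f(x)) -> x), leaving the sum unchanged.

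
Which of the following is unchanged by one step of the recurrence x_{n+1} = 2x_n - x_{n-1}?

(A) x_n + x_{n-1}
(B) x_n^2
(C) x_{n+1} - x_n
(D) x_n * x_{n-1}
C

For the recurrence x_{n+1} = 2x_n - x_{n-1}:

If x_{n+1} = 2x_n - x_{n-1}, then:
x_{n+1} - x_n = x_n - x_{n-1}
The first difference is constant throughout the sequence.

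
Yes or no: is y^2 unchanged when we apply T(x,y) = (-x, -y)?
Yes

Substitute T(x,y) = (-x, -y) into the expression and compare with the original.

Original: y^2
After applying T: (-y)^2 = y^2

This is identical to the original y^2, so the expression is invariant.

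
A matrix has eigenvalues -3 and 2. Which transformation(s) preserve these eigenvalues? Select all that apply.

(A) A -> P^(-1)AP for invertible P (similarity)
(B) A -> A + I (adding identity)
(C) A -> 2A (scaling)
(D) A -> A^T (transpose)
A and D

Eigenvalues are preserved by:
1. Similarity transformations: A -> P^(-1)AP (same characteristic polynomial)
2. Transpose: A^T has the same eigenvalues as A

Eigenvalues are NOT preserved by:
- Adding identity: eigenvalues become -3+1, 2+1
- Scaling: eigenvalues become -6, 4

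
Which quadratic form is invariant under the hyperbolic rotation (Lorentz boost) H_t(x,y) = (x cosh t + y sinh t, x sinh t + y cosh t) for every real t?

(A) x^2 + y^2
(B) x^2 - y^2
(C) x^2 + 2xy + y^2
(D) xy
B

Write x' = x cosh t + y sinh t, y' = x sinh t + y cosh t and substitute into each option:
(A) x^2 + y^2: (x cosh t + y sinh t)^2 + (x sinh t + y cosh t)^2 = (x^2 + y^2)(cosh^2 t + sinh^2 t) + 4xy sinh t cosh t = (x^2 + y^2) cosh 2t + 2xy sinh 2t   [not invariant for t != 0]
(B) x^2 - y^2: (x cosh t + y sinh t)^2 - (x sinh t + y cosh t)^2 = x^2(cosh^2 t - sinh^2 t) + 2xy(cosh t sinh t - sinh t cosh t) + y^2(sinh^2 t - cosh^2 t) = x^2 - y^2   [invariant, using cosh^2 t - sinh^2 t = 1]
(C) x^2 + 2xy + y^2: (x' + y')^2 with x' + y' = (x + y)(cosh t + sinh t) = (x + y)e^t, so it becomes (x + y)^2 e^(2t)   [not invariant for t != 0]
(D) xy: (x cosh t + y sinh t)(x sinh t + y cosh t) = xy(cosh^2 t + sinh^2 t) + (x^2 + y^2) sinh t cosh t = xy cosh 2t + (x^2 + y^2)(sinh 2t)/2   [not invariant for t != 0]

Only (B) x^2 - y^2 is unchanged; it is the Minkowski form preserved by Lorentz boosts, just as x^2 + y^2 is preserved by ordinary rotations.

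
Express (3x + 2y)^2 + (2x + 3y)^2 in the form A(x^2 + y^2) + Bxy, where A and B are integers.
13(x^2 + y^2) + 24xy

Expanding: (3x + 2y)^2 = 9x^2 + 12xy + 4y^2
(2x + 3y)^2 = 4x^2 + 12xy + 9y^2
Sum = (9+4)(x^2+y^2) + 24xy = 13(x^2 + y^2) + 24xy
This is symmetric in x and y.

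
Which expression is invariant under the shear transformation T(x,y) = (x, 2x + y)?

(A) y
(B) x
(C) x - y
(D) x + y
B

Under the shear T(x,y) = (x, 2x + y):
Substitute the transformed coordinates into each option and compare with the original:
(A) y  ->  (2x + y) = 2x + y   [differs from y: not invariant]
(B) x  ->  (x) = x   [equals x: invariant]
(C) x - y  ->  (x) - (2x + y) = -x - y   [differs from x - y: not invariant]
(D) x + y  ->  (x) + (2x + y) = 3x + y   [differs from x + y: not invariant]

Only option (B), x, is unchanged by the transformation.
A vertical shear moves points parallel to the y-axis, so the x-coordinate (and any function of x alone) is unchanged.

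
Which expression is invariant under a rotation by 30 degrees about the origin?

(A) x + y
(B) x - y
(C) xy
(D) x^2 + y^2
D

A rotation by 30 degrees sends (x, y) to (sqrt(3)x/2 - y/2, x/2 + sqrt(3)y/2).
Substitute the transformed coordinates into each option and compare with the original:
(A) x + y  ->  (sqrt(3)x/2 - y/2) + (x/2 + sqrt(3)y/2) = x/2 + sqrt(3)x/2 - y/2 + sqrt(3)y/2   [differs from x + y: not invariant]
(B) x - y  ->  (sqrt(3)x/2 - y/2) - (x/2 + sqrt(3)y/2) = -x/2 + sqrt(3)x/2 - sqrt(3)y/2 - y/2   [differs from x - y: not invariant]
(C) xy  ->  (sqrt(3)x/2 - y/2)(x/2 + sqrt(3)y/2) = sqrt(3)x^2/4 + xy/2 - sqrt(3)y^2/4   [differs from xy: not invariant]
(D) x^2 + y^2  ->  (sqrt(3)x/2 - y/2)^2 + (x/2 + sqrt(3)y/2)^2 = x^2 + y^2   [equals x^2 + y^2: invariant]

Only option (D), x^2 + y^2, is unchanged by the transformation.
Geometrically, x^2 + y^2 is the squared distance from the origin, which every rotation about the origin preserves.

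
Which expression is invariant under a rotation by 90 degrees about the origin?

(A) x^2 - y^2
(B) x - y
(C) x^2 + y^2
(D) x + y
C

A rotation by 90 degrees sends (x, y) to (-y, x).
Substitute the transformed coordinates into each option and compare with the original:
(A) x^2 - y^2  ->  (-y)^2 - (x)^2 = -x^2 + y^2   [differs from x^2 - y^2: not invariant]
(B) x - y  ->  (-y) - (x) = -x - y   [differs from x - y: not invariant]
(C) x^2 + y^2  ->  (-y)^2 + (x)^2 = x^2 + y^2   [equals x^2 + y^2: invariant]
(D) x + y  ->  (-y) + (x) = x - y   [differs from x + y: not invariant]

Only option (C), x^2 + y^2, is unchanged by the transformation.
Geometrically, x^2 + y^2 is the squared distance from the origin, which every rotation about the origin preserves.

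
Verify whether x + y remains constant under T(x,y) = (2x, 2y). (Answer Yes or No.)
No

Substitute T(x,y) = (2x, 2y) into the expression and compare with the original.

Original: x + y
After applying T: (2x) + (2y) = 2x + 2y

This differs from the original x + y (difference: x + y), so the expression is NOT invariant.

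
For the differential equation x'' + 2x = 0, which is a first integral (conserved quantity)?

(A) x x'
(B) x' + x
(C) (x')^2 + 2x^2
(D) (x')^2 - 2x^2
C

A first integral I satisfies dI/dt = 0 along every solution. Differentiate each option and use the equation of motion:
(A) d/dt[x x'] = (x')^2 + x x'' = (x')^2 - 2x^2, not identically 0
(B) d/dt[x' + x] = x'' + x' = -2x + x', not identically 0
(C) d/dt[(x')^2 + 2x^2] = 2x'x'' + 4x x' = 2x'(-2x) + 4x x' = 0
(D) d/dt[(x')^2 - 2x^2] = 2x'x'' - 4x x' = -8x x', not identically 0

Only (C) has zero time-derivative. So the energy-like quantity (x')^2 + 2x^2 is the first integral.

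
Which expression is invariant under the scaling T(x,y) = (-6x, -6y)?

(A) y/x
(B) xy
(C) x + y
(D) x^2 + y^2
A

Under the uniform scaling T(x,y) = (-6x, -6y):
Substitute the transformed coordinates into each option and compare with the original:
(A) y/x  ->  (-6y)/(-6x) = y/x   [equals y/x: invariant]
(B) xy  ->  (-6x)(-6y) = 36xy   [differs from xy: not invariant]
(C) x + y  ->  (-6x) + (-6y) = -6x - 6y   [differs from x + y: not invariant]
(D) x^2 + y^2  ->  (-6x)^2 + (-6y)^2 = 36x^2 + 36y^2   [differs from x^2 + y^2: not invariant]

Only option (A), y/x, is unchanged by the transformation.
The common factor -6 cancels in a ratio of coordinates, while sums, products and sums of squares pick up factors of -6 or 36.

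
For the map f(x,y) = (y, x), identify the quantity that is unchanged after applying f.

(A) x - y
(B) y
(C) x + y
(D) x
C

For f(x,y) = (y, x):
After applying f: x' = y, y' = x. So x' + y' = y + x = x + y.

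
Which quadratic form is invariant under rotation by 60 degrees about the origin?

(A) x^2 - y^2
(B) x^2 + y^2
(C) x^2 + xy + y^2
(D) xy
B

Rotation by 60 degrees sends (x, y) to (x/2 - sqrt(3)y/2, sqrt(3)x/2 + y/2).
Substitute the transformed coordinates into each option and compare with the original:
(A) x^2 - y^2  ->  (x/2 - sqrt(3)y/2)^2 - (sqrt(3)x/2 + y/2)^2 = -x^2/2 - sqrt(3)xy + y^2/2   [differs from x^2 - y^2: not invariant]
(B) x^2 + y^2  ->  (x/2 - sqrt(3)y/2)^2 + (sqrt(3)x/2 + y/2)^2 = x^2 + y^2   [equals x^2 + y^2: invariant]
(C) x^2 + xy + y^2  ->  (x/2 - sqrt(3)y/2)^2 + (x/2 - sqrt(3)y/2)(sqrt(3)x/2 + y/2) + (sqrt(3)x/2 + y/2)^2 = sqrt(3)x^2/4 + x^2 - xy/2 - sqrt(3)y^2/4 + y^2   [differs from x^2 + xy + y^2: not invariant]
(D) xy  ->  (x/2 - sqrt(3)y/2)(sqrt(3)x/2 + y/2) = sqrt(3)x^2/4 - xy/2 - sqrt(3)y^2/4   [differs from xy: not invariant]

Only option (B), x^2 + y^2, is unchanged by the transformation.
x^2 + y^2 is the squared distance from the origin, which rotations preserve.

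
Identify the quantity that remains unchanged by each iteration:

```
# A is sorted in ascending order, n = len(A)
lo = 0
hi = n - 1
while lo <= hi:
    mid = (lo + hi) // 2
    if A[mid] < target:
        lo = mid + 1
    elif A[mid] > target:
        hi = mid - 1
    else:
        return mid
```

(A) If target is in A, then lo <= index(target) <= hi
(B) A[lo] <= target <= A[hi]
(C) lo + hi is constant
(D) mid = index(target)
A

A loop invariant must hold before the first iteration and be re-established by every execution of the body.

(A) If target is in A, then lo <= index(target) <= hi: Before the loop [lo, hi] = [0, n-1] covers every index. When A[mid] < target, sortedness puts target strictly to the right of mid, so setting lo = mid + 1 keeps index(target) in [lo, hi]; symmetrically for hi = mid - 1. Hence 'if target is in A then lo <= index(target) <= hi' holds after every iteration, and when lo > hi it proves target is absent.

The other options fail:
(B) A[lo] <= target <= A[hi]: fails when target is not in A (e.g. target < A[0] already violates it before the loop), so it is not maintained in general.
(C) lo + hi is constant: each iteration moves exactly one of lo, hi, so lo + hi changes (e.g. 0 + (n-1) becomes (mid+1) + (n-1)).
(D) mid = index(target): mid is just the current probe; it equals index(target) only on the iteration that returns.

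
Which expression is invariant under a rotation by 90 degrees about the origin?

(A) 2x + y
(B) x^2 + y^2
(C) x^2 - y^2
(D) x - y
B

A rotation by 90 degrees sends (x, y) to (-y, x).
Substitute the transformed coordinates into each option and compare with the original:
(A) 2x + y  ->  2(-y) + (x) = x - 2y   [differs from 2x + y: not invariant]
(B) x^2 + y^2  ->  (-y)^2 + (x)^2 = x^2 + y^2   [equals x^2 + y^2: invariant]
(C) x^2 - y^2  ->  (-y)^2 - (x)^2 = -x^2 + y^2   [differs from x^2 - y^2: not invariant]
(D) x - y  ->  (-y) - (x) = -x - y   [differs from x - y: not invariant]

Only option (B), x^2 + y^2, is unchanged by the transformation.
Geometrically, x^2 + y^2 is the squared distance from the origin, which every rotation about the origin preserves.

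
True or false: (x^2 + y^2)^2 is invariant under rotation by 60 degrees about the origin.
True

Applying rotation by 60 degrees: x' = x*cos(60 degrees) - y*sin(60 degrees) = x/2 - sqrt(3)y/2, y' = x*sin(60 degrees) + y*cos(60 degrees) = sqrt(3)x/2 + y/2

Substituting into (x^2 + y^2)^2:
((x/2 - sqrt(3)y/2)^2 + (sqrt(3)x/2 + y/2)^2)^2
= x^4 + 2x^2y^2 + y^4 = (x^2 + y^2)^2

This equals the original expression (x^2 + y^2)^2, so it IS invariant.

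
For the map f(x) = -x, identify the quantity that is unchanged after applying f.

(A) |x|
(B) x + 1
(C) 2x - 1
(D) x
A

For f(x) = -x:
Applying f replaces x by -x. Since |-x| = |x|, the absolute value is unchanged by f, whereas x -> -x, 2x - 1 -> -2x - 1 and x + 1 -> -x + 1 all change.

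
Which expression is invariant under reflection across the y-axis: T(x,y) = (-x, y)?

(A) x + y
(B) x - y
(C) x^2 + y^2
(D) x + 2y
C

The map is reflection across the y-axis: T(x,y) = (-x, y).
Substitute the transformed coordinates into each option and compare with the original:
(A) x + y  ->  (-x) + (y) = -x + y   [differs from x + y: not invariant]
(B) x - y  ->  (-x) - (y) = -x - y   [differs from x - y: not invariant]
(C) x^2 + y^2  ->  (-x)^2 + (y)^2 = x^2 + y^2   [equals x^2 + y^2: invariant]
(D) x + 2y  ->  (-x) + 2(y) = -x + 2y   [differs from x + 2y: not invariant]

Only option (C), x^2 + y^2, is unchanged by the transformation.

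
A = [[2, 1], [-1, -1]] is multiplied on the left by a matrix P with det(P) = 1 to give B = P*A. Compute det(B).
-1

By the multiplicative property of determinants, det(B) = det(P*A) = det(P) * det(A) = det(A),
so the determinant is invariant under multiplication by any determinant-1 matrix; we just need det(A).

det(A) = (2)(-1) - (1)(-1) = -2 - (-1) = -1

Therefore det(B) = 1 * (-1) = -1.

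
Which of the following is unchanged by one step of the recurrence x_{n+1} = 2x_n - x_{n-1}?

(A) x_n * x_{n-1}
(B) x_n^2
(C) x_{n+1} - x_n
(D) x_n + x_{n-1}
C

For the recurrence x_{n+1} = 2x_n - x_{n-1}:

If x_{n+1} = 2x_n - x_{n-1}, then:
x_{n+1} - x_n = x_n - x_{n-1}
The first difference is constant throughout the sequence.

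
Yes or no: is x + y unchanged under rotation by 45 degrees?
No

Applying rotation by 45 degrees: x' = x*cos(45 degrees) - y*sin(45 degrees) = sqrt(2)x/2 - sqrt(2)y/2, y' = x*sin(45 degrees) + y*cos(45 degrees) = sqrt(2)x/2 + sqrt(2)y/2

Substituting into x + y:
(sqrt(2)x/2 - sqrt(2)y/2) + (sqrt(2)x/2 + sqrt(2)y/2)
= sqrt(2)x

This differs from the original expression x + y, so it is NOT invariant.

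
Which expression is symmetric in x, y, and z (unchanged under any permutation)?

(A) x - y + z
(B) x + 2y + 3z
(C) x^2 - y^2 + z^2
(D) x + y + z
D

A symmetric expression is unchanged when the variables are permuted; here the transformation to test is the swap (x, y) -> (y, x).
A symmetric expression must survive every permutation; the single swap x <-> y already eliminates the distractors, and the keyed expression is also unchanged by x <-> z and y <-> z (each variable enters it in exactly the same way).
Substitute the transformed coordinates into each option and compare with the original:
(A) x - y + z  ->  (y) - (x) + z = -x + y + z   [differs from x - y + z: not invariant]
(B) x + 2y + 3z  ->  (y) + 2(x) + 3z = 2x + y + 3z   [differs from x + 2y + 3z: not invariant]
(C) x^2 - y^2 + z^2  ->  (y)^2 - (x)^2 + z^2 = -x^2 + y^2 + z^2   [differs from x^2 - y^2 + z^2: not invariant]
(D) x + y + z  ->  (y) + (x) + z = x + y + z   [equals x + y + z: invariant]

Only option (D), x + y + z, is unchanged by the transformation.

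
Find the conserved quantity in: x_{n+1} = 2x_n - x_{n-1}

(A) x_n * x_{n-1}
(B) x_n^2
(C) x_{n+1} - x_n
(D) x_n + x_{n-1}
C

For the recurrence x_{n+1} = 2x_n - x_{n-1}:

If x_{n+1} = 2x_n - x_{n-1}, then:
x_{n+1} - x_n = x_n - x_{n-1}
The first difference is constant throughout the sequence.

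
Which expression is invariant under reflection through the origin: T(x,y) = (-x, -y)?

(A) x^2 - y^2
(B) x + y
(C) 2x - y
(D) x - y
A

The map is reflection through the origin: T(x,y) = (-x, -y).
Substitute the transformed coordinates into each option and compare with the original:
(A) x^2 - y^2  ->  (-x)^2 - (-y)^2 = x^2 - y^2   [equals x^2 - y^2: invariant]
(B) x + y  ->  (-x) + (-y) = -x - y   [differs from x + y: not invariant]
(C) 2x - y  ->  2(-x) - (-y) = -2x + y   [differs from 2x - y: not invariant]
(D) x - y  ->  (-x) - (-y) = -x + y   [differs from x - y: not invariant]

Only option (A), x^2 - y^2, is unchanged by the transformation.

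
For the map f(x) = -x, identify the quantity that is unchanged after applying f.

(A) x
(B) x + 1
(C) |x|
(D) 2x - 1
C

For f(x) = -x:
Applying f replaces x by -x. Since |-x| = |x|, the absolute value is unchanged by f, whereas x -> -x, 2x - 1 -> -2x - 1 and x + 1 -> -x + 1 all change.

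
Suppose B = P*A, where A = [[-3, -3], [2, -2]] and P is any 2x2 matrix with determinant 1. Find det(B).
12

By the multiplicative property of determinants, det(B) = det(P*A) = det(P) * det(A) = det(A),
so the determinant is invariant under multiplication by any determinant-1 matrix; we just need det(A).

det(A) = (-3)(-2) - (-3)(2) = 6 - (-6) = 12

Therefore det(B) = 1 * 12 = 12.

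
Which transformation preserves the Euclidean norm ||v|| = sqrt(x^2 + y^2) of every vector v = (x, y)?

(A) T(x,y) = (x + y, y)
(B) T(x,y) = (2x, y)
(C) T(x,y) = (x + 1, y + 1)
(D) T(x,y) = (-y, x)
D

A transformation preserves a norm if ||T(v)|| = ||v|| for every v; a single vector where the norm changes rules an option out.

(A) T(x,y) = (x + y, y): v = (0, 1) has norm sqrt((0)^2 + (1)^2) = 1, but T(v) = (1, 1) has norm sqrt(2) -- not preserved.
(B) T(x,y) = (2x, y): v = (1, 0) has norm sqrt((1)^2 + (0)^2) = 1, but T(v) = (2, 0) has norm 2 -- not preserved.
(C) T(x,y) = (x + 1, y + 1): v = (1, 0) has norm sqrt((1)^2 + (0)^2) = 1, but T(v) = (2, 1) has norm sqrt(5) -- not preserved.
(D) T(x,y) = (-y, x): preserves the norm -- it is an orthogonal map (a rotation/reflection), and (-y)^2 + (x)^2 simplifies to x^2 + y^2.

Therefore the answer is (D).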